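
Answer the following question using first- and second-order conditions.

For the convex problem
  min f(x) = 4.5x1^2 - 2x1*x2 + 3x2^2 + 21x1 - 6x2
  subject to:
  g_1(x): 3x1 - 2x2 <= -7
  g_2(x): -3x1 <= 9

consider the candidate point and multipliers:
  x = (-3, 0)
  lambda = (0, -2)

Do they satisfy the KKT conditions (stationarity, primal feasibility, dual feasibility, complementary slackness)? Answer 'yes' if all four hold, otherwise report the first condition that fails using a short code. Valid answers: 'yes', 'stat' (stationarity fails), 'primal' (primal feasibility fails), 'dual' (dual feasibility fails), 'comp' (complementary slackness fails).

Gradient of f: grad f(x) = Q x + c = (-6, 0)
Constraint values g_i(x) = a_i^T x - b_i:
  g_1((-3, 0)) = -2
  g_2((-3, 0)) = 0
Stationarity residual: grad f(x) + sum_i lambda_i a_i = (0, 0)
  -> stationarity OK
Primal feasibility (all g_i <= 0): OK
Dual feasibility (all lambda_i >= 0): FAILS
Complementary slackness (lambda_i * g_i(x) = 0 for all i): OK

Verdict: the first failing condition is dual_feasibility -> dual.

dual


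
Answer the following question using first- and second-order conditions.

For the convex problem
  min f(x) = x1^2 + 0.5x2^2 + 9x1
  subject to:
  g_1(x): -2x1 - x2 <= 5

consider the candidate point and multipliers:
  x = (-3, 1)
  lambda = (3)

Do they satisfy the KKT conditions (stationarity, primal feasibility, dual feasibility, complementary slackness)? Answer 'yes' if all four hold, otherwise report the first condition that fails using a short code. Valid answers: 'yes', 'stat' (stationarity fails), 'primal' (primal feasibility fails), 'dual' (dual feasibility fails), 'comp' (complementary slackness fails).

Gradient of f: grad f(x) = Q x + c = (3, 1)
Constraint values g_i(x) = a_i^T x - b_i:
  g_1((-3, 1)) = 0
Stationarity residual: grad f(x) + sum_i lambda_i a_i = (-3, -2)
  -> stationarity FAILS
Primal feasibility (all g_i <= 0): OK
Dual feasibility (all lambda_i >= 0): OK
Complementary slackness (lambda_i * g_i(x) = 0 for all i): OK

Verdict: the first failing condition is stationarity -> stat.

stat


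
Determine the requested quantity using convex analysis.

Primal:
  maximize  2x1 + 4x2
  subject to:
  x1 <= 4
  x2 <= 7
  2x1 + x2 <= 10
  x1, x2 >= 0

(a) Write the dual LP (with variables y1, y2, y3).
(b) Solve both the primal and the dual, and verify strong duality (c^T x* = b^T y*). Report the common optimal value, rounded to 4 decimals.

The standard primal-dual pair for 'max c^T x s.t. A x <= b, x >= 0' is:
  Dual:  min b^T y  s.t.  A^T y >= c,  y >= 0.

So the dual LP is:
  minimize  4y1 + 7y2 + 10y3
  subject to:
    y1 + 2y3 >= 2
    y2 + y3 >= 4
    y1, y2, y3 >= 0

Solving the primal: x* = (1.5, 7).
  primal value c^T x* = 31.
Solving the dual: y* = (0, 3, 1).
  dual value b^T y* = 31.
Strong duality: c^T x* = b^T y*. Confirmed.

31


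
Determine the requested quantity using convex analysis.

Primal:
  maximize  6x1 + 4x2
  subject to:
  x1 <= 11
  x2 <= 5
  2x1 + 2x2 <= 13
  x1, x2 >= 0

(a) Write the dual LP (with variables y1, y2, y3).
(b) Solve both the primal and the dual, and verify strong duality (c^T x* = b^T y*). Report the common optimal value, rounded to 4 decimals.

The standard primal-dual pair for 'max c^T x s.t. A x <= b, x >= 0' is:
  Dual:  min b^T y  s.t.  A^T y >= c,  y >= 0.

So the dual LP is:
  minimize  11y1 + 5y2 + 13y3
  subject to:
    y1 + 2y3 >= 6
    y2 + 2y3 >= 4
    y1, y2, y3 >= 0

Solving the primal: x* = (6.5, 0).
  primal value c^T x* = 39.
Solving the dual: y* = (0, 0, 3).
  dual value b^T y* = 39.
Strong duality: c^T x* = b^T y*. Confirmed.

39


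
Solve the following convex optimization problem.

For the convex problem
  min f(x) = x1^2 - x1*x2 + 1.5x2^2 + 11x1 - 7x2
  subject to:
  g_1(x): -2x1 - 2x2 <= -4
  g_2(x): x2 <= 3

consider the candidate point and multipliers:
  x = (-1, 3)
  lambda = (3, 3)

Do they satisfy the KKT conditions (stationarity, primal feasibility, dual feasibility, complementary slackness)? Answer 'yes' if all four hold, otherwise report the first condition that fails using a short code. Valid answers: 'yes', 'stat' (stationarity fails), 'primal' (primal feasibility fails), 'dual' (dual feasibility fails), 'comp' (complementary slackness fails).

Gradient of f: grad f(x) = Q x + c = (6, 3)
Constraint values g_i(x) = a_i^T x - b_i:
  g_1((-1, 3)) = 0
  g_2((-1, 3)) = 0
Stationarity residual: grad f(x) + sum_i lambda_i a_i = (0, 0)
  -> stationarity OK
Primal feasibility (all g_i <= 0): OK
Dual feasibility (all lambda_i >= 0): OK
Complementary slackness (lambda_i * g_i(x) = 0 for all i): OK

Verdict: yes, KKT holds.

yes


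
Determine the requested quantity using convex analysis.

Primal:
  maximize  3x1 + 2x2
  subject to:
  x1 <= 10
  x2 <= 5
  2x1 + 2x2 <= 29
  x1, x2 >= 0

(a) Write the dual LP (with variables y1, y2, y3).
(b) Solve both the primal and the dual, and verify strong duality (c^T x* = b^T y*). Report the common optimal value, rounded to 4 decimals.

The standard primal-dual pair for 'max c^T x s.t. A x <= b, x >= 0' is:
  Dual:  min b^T y  s.t.  A^T y >= c,  y >= 0.

So the dual LP is:
  minimize  10y1 + 5y2 + 29y3
  subject to:
    y1 + 2y3 >= 3
    y2 + 2y3 >= 2
    y1, y2, y3 >= 0

Solving the primal: x* = (10, 4.5).
  primal value c^T x* = 39.
Solving the dual: y* = (1, 0, 1).
  dual value b^T y* = 39.
Strong duality: c^T x* = b^T y*. Confirmed.

39


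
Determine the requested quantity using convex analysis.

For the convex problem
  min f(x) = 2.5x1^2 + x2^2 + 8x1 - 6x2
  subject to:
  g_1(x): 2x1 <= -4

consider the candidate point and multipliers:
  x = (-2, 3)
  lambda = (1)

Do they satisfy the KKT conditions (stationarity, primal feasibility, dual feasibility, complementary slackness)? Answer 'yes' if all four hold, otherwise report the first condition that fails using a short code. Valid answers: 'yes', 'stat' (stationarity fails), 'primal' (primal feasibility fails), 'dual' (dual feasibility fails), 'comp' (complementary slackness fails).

Gradient of f: grad f(x) = Q x + c = (-2, 0)
Constraint values g_i(x) = a_i^T x - b_i:
  g_1((-2, 3)) = 0
Stationarity residual: grad f(x) + sum_i lambda_i a_i = (0, 0)
  -> stationarity OK
Primal feasibility (all g_i <= 0): OK
Dual feasibility (all lambda_i >= 0): OK
Complementary slackness (lambda_i * g_i(x) = 0 for all i): OK

Verdict: yes, KKT holds.

yes


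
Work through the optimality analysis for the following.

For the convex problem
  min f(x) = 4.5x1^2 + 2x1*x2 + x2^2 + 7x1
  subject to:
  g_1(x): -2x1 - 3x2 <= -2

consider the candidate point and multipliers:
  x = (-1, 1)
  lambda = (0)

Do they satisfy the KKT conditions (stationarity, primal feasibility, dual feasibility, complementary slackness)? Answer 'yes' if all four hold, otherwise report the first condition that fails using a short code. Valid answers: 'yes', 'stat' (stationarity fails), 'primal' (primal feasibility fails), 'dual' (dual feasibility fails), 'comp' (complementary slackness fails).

Gradient of f: grad f(x) = Q x + c = (0, 0)
Constraint values g_i(x) = a_i^T x - b_i:
  g_1((-1, 1)) = 1
Stationarity residual: grad f(x) + sum_i lambda_i a_i = (0, 0)
  -> stationarity OK
Primal feasibility (all g_i <= 0): FAILS
Dual feasibility (all lambda_i >= 0): OK
Complementary slackness (lambda_i * g_i(x) = 0 for all i): OK

Verdict: the first failing condition is primal_feasibility -> primal.

primal


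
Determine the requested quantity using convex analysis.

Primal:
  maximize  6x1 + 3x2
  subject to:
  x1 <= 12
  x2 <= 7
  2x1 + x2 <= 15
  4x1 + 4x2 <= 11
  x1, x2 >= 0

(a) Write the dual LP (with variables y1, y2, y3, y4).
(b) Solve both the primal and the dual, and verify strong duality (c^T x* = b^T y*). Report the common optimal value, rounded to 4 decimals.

The standard primal-dual pair for 'max c^T x s.t. A x <= b, x >= 0' is:
  Dual:  min b^T y  s.t.  A^T y >= c,  y >= 0.

So the dual LP is:
  minimize  12y1 + 7y2 + 15y3 + 11y4
  subject to:
    y1 + 2y3 + 4y4 >= 6
    y2 + y3 + 4y4 >= 3
    y1, y2, y3, y4 >= 0

Solving the primal: x* = (2.75, 0).
  primal value c^T x* = 16.5.
Solving the dual: y* = (0, 0, 0, 1.5).
  dual value b^T y* = 16.5.
Strong duality: c^T x* = b^T y*. Confirmed.

16.5


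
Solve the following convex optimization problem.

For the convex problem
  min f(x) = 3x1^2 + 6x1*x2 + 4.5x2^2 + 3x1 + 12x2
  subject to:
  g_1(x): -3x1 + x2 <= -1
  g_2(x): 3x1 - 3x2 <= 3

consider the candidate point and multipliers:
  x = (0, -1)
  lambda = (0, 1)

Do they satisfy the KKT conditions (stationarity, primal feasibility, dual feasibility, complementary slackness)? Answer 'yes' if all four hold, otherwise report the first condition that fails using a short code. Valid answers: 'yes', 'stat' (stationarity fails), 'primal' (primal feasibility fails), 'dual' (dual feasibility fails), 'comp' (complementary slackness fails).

Gradient of f: grad f(x) = Q x + c = (-3, 3)
Constraint values g_i(x) = a_i^T x - b_i:
  g_1((0, -1)) = 0
  g_2((0, -1)) = 0
Stationarity residual: grad f(x) + sum_i lambda_i a_i = (0, 0)
  -> stationarity OK
Primal feasibility (all g_i <= 0): OK
Dual feasibility (all lambda_i >= 0): OK
Complementary slackness (lambda_i * g_i(x) = 0 for all i): OK

Verdict: yes, KKT holds.

yes


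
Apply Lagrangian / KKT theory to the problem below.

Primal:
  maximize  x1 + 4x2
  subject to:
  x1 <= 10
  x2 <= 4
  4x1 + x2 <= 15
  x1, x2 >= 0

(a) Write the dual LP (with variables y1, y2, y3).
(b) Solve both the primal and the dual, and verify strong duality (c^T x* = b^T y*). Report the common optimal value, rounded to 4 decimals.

The standard primal-dual pair for 'max c^T x s.t. A x <= b, x >= 0' is:
  Dual:  min b^T y  s.t.  A^T y >= c,  y >= 0.

So the dual LP is:
  minimize  10y1 + 4y2 + 15y3
  subject to:
    y1 + 4y3 >= 1
    y2 + y3 >= 4
    y1, y2, y3 >= 0

Solving the primal: x* = (2.75, 4).
  primal value c^T x* = 18.75.
Solving the dual: y* = (0, 3.75, 0.25).
  dual value b^T y* = 18.75.
Strong duality: c^T x* = b^T y*. Confirmed.

18.75


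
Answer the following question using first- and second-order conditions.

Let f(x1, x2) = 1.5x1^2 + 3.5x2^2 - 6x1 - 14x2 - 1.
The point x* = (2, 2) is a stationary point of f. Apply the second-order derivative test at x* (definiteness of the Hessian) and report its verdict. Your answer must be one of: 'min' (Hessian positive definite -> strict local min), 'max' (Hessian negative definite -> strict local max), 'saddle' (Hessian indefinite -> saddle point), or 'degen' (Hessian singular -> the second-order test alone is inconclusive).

Compute the Hessian H = grad^2 f:
  H = [[3, 0], [0, 7]]
Verify stationarity: grad f(x*) = H x* + g = (0, 0).
Eigenvalues of H: 3, 7.
Both eigenvalues > 0, so H is positive definite -> x* is a strict local min.

min


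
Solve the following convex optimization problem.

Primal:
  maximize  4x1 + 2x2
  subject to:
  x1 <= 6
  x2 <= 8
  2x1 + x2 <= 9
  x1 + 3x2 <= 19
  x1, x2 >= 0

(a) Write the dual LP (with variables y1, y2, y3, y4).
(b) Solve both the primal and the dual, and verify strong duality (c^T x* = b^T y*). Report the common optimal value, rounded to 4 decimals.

The standard primal-dual pair for 'max c^T x s.t. A x <= b, x >= 0' is:
  Dual:  min b^T y  s.t.  A^T y >= c,  y >= 0.

So the dual LP is:
  minimize  6y1 + 8y2 + 9y3 + 19y4
  subject to:
    y1 + 2y3 + y4 >= 4
    y2 + y3 + 3y4 >= 2
    y1, y2, y3, y4 >= 0

Solving the primal: x* = (1.6, 5.8).
  primal value c^T x* = 18.
Solving the dual: y* = (0, 0, 2, 0).
  dual value b^T y* = 18.
Strong duality: c^T x* = b^T y*. Confirmed.

18


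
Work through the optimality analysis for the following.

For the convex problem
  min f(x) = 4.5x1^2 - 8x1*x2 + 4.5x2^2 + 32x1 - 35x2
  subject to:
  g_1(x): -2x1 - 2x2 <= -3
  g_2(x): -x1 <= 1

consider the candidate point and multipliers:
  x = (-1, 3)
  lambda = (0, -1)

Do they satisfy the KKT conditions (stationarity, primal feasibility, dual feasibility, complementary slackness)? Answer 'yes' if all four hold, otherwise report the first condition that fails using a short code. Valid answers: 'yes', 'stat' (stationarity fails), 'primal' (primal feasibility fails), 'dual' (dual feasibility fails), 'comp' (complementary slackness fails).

Gradient of f: grad f(x) = Q x + c = (-1, 0)
Constraint values g_i(x) = a_i^T x - b_i:
  g_1((-1, 3)) = -1
  g_2((-1, 3)) = 0
Stationarity residual: grad f(x) + sum_i lambda_i a_i = (0, 0)
  -> stationarity OK
Primal feasibility (all g_i <= 0): OK
Dual feasibility (all lambda_i >= 0): FAILS
Complementary slackness (lambda_i * g_i(x) = 0 for all i): OK

Verdict: the first failing condition is dual_feasibility -> dual.

dual


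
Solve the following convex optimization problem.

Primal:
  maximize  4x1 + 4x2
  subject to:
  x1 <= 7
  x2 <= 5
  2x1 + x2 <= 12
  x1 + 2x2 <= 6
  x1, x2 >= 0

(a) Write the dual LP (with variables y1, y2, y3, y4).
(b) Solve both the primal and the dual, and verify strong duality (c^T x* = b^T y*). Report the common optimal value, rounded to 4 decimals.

The standard primal-dual pair for 'max c^T x s.t. A x <= b, x >= 0' is:
  Dual:  min b^T y  s.t.  A^T y >= c,  y >= 0.

So the dual LP is:
  minimize  7y1 + 5y2 + 12y3 + 6y4
  subject to:
    y1 + 2y3 + y4 >= 4
    y2 + y3 + 2y4 >= 4
    y1, y2, y3, y4 >= 0

Solving the primal: x* = (6, 0).
  primal value c^T x* = 24.
Solving the dual: y* = (0, 0, 0, 4).
  dual value b^T y* = 24.
Strong duality: c^T x* = b^T y*. Confirmed.

24


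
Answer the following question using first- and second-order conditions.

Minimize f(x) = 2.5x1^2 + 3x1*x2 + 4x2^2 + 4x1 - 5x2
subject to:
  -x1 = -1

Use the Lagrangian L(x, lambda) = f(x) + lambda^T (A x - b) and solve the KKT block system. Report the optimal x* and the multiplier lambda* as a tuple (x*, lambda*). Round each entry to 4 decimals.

Form the Lagrangian:
  L(x, lambda) = (1/2) x^T Q x + c^T x + lambda^T (A x - b)
Stationarity (grad_x L = 0): Q x + c + A^T lambda = 0.
Primal feasibility: A x = b.

This gives the KKT block system:
  [ Q   A^T ] [ x     ]   [-c ]
  [ A    0  ] [ lambda ] = [ b ]

Solving the linear system:
  x*      = (1, 0.25)
  lambda* = (9.75)
  f(x*)   = 6.25

x* = (1, 0.25), lambda* = (9.75)


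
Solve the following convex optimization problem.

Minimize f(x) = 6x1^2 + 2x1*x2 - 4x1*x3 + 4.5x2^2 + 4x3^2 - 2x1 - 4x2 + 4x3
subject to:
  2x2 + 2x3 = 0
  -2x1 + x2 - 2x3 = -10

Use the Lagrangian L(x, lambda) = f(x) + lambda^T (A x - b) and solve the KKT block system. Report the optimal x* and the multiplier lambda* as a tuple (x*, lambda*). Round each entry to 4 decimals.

Form the Lagrangian:
  L(x, lambda) = (1/2) x^T Q x + c^T x + lambda^T (A x - b)
Stationarity (grad_x L = 0): Q x + c + A^T lambda = 0.
Primal feasibility: A x = b.

This gives the KKT block system:
  [ Q   A^T ] [ x     ]   [-c ]
  [ A    0  ] [ lambda ] = [ b ]

Solving the linear system:
  x*      = (2.3629, -1.7581, 1.7581)
  lambda* = (3.5968, 7.9032)
  f(x*)   = 44.1855

x* = (2.3629, -1.7581, 1.7581), lambda* = (3.5968, 7.9032)


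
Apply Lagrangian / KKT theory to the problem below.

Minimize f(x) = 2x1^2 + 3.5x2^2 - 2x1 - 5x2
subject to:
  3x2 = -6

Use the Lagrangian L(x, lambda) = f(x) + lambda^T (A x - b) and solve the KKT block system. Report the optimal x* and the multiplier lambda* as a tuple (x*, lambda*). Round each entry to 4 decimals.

Form the Lagrangian:
  L(x, lambda) = (1/2) x^T Q x + c^T x + lambda^T (A x - b)
Stationarity (grad_x L = 0): Q x + c + A^T lambda = 0.
Primal feasibility: A x = b.

This gives the KKT block system:
  [ Q   A^T ] [ x     ]   [-c ]
  [ A    0  ] [ lambda ] = [ b ]

Solving the linear system:
  x*      = (0.5, -2)
  lambda* = (6.3333)
  f(x*)   = 23.5

x* = (0.5, -2), lambda* = (6.3333)


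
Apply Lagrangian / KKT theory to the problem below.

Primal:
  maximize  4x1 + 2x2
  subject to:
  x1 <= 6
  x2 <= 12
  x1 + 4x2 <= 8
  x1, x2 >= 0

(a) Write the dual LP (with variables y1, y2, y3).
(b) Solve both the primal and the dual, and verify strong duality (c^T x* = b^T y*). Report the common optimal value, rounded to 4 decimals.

The standard primal-dual pair for 'max c^T x s.t. A x <= b, x >= 0' is:
  Dual:  min b^T y  s.t.  A^T y >= c,  y >= 0.

So the dual LP is:
  minimize  6y1 + 12y2 + 8y3
  subject to:
    y1 + y3 >= 4
    y2 + 4y3 >= 2
    y1, y2, y3 >= 0

Solving the primal: x* = (6, 0.5).
  primal value c^T x* = 25.
Solving the dual: y* = (3.5, 0, 0.5).
  dual value b^T y* = 25.
Strong duality: c^T x* = b^T y*. Confirmed.

25


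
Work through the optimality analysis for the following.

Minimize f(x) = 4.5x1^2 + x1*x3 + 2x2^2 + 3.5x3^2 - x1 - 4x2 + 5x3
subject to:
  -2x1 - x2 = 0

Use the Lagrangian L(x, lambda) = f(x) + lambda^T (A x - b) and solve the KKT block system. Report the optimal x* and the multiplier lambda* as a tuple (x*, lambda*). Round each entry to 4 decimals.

Form the Lagrangian:
  L(x, lambda) = (1/2) x^T Q x + c^T x + lambda^T (A x - b)
Stationarity (grad_x L = 0): Q x + c + A^T lambda = 0.
Primal feasibility: A x = b.

This gives the KKT block system:
  [ Q   A^T ] [ x     ]   [-c ]
  [ A    0  ] [ lambda ] = [ b ]

Solving the linear system:
  x*      = (-0.2529, 0.5057, -0.6782)
  lambda* = (-1.977)
  f(x*)   = -2.5805

x* = (-0.2529, 0.5057, -0.6782), lambda* = (-1.977)


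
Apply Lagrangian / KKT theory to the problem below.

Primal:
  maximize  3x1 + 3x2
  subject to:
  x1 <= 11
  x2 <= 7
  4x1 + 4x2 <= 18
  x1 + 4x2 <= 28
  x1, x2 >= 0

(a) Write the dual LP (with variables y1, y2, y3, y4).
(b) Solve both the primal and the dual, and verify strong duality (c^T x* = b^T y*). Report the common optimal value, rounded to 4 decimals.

The standard primal-dual pair for 'max c^T x s.t. A x <= b, x >= 0' is:
  Dual:  min b^T y  s.t.  A^T y >= c,  y >= 0.

So the dual LP is:
  minimize  11y1 + 7y2 + 18y3 + 28y4
  subject to:
    y1 + 4y3 + y4 >= 3
    y2 + 4y3 + 4y4 >= 3
    y1, y2, y3, y4 >= 0

Solving the primal: x* = (4.5, 0).
  primal value c^T x* = 13.5.
Solving the dual: y* = (0, 0, 0.75, 0).
  dual value b^T y* = 13.5.
Strong duality: c^T x* = b^T y*. Confirmed.

13.5


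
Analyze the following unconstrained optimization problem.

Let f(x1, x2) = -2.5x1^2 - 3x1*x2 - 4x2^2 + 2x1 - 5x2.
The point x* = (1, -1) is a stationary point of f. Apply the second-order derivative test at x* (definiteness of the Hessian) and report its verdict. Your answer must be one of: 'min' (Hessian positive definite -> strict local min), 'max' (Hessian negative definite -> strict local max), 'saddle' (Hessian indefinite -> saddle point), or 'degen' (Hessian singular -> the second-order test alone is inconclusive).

Compute the Hessian H = grad^2 f:
  H = [[-5, -3], [-3, -8]]
Verify stationarity: grad f(x*) = H x* + g = (0, 0).
Eigenvalues of H: -9.8541, -3.1459.
Both eigenvalues < 0, so H is negative definite -> x* is a strict local max.

max


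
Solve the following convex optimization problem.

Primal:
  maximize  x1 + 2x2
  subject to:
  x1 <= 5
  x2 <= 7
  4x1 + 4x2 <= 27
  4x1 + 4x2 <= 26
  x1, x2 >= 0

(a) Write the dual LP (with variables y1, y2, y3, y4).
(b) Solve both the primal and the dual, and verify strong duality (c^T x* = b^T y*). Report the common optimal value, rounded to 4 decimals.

The standard primal-dual pair for 'max c^T x s.t. A x <= b, x >= 0' is:
  Dual:  min b^T y  s.t.  A^T y >= c,  y >= 0.

So the dual LP is:
  minimize  5y1 + 7y2 + 27y3 + 26y4
  subject to:
    y1 + 4y3 + 4y4 >= 1
    y2 + 4y3 + 4y4 >= 2
    y1, y2, y3, y4 >= 0

Solving the primal: x* = (0, 6.5).
  primal value c^T x* = 13.
Solving the dual: y* = (0, 0, 0, 0.5).
  dual value b^T y* = 13.
Strong duality: c^T x* = b^T y*. Confirmed.

13


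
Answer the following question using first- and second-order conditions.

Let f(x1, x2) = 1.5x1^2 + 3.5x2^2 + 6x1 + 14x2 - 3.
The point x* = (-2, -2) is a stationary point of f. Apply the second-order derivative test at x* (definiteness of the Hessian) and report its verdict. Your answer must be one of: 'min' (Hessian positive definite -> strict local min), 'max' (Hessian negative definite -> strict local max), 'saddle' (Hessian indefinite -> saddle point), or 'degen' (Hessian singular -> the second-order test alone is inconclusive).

Compute the Hessian H = grad^2 f:
  H = [[3, 0], [0, 7]]
Verify stationarity: grad f(x*) = H x* + g = (0, 0).
Eigenvalues of H: 3, 7.
Both eigenvalues > 0, so H is positive definite -> x* is a strict local min.

min


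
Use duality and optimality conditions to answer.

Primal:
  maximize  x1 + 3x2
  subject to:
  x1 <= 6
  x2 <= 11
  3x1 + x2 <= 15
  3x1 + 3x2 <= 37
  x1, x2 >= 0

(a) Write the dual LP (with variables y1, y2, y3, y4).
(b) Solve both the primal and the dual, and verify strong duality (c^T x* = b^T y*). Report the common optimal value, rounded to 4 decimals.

The standard primal-dual pair for 'max c^T x s.t. A x <= b, x >= 0' is:
  Dual:  min b^T y  s.t.  A^T y >= c,  y >= 0.

So the dual LP is:
  minimize  6y1 + 11y2 + 15y3 + 37y4
  subject to:
    y1 + 3y3 + 3y4 >= 1
    y2 + y3 + 3y4 >= 3
    y1, y2, y3, y4 >= 0

Solving the primal: x* = (1.3333, 11).
  primal value c^T x* = 34.3333.
Solving the dual: y* = (0, 2.6667, 0.3333, 0).
  dual value b^T y* = 34.3333.
Strong duality: c^T x* = b^T y*. Confirmed.

34.3333


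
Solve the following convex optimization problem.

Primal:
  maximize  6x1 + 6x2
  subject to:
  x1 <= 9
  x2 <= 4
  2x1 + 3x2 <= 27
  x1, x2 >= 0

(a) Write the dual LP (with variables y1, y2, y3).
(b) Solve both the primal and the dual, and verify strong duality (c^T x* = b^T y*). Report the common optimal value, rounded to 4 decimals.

The standard primal-dual pair for 'max c^T x s.t. A x <= b, x >= 0' is:
  Dual:  min b^T y  s.t.  A^T y >= c,  y >= 0.

So the dual LP is:
  minimize  9y1 + 4y2 + 27y3
  subject to:
    y1 + 2y3 >= 6
    y2 + 3y3 >= 6
    y1, y2, y3 >= 0

Solving the primal: x* = (9, 3).
  primal value c^T x* = 72.
Solving the dual: y* = (2, 0, 2).
  dual value b^T y* = 72.
Strong duality: c^T x* = b^T y*. Confirmed.

72


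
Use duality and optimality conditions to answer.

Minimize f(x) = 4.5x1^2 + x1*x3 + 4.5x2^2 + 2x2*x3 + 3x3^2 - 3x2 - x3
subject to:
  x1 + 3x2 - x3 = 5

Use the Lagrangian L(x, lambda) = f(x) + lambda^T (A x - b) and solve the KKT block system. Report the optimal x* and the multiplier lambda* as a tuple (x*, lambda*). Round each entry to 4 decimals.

Form the Lagrangian:
  L(x, lambda) = (1/2) x^T Q x + c^T x + lambda^T (A x - b)
Stationarity (grad_x L = 0): Q x + c + A^T lambda = 0.
Primal feasibility: A x = b.

This gives the KKT block system:
  [ Q   A^T ] [ x     ]   [-c ]
  [ A    0  ] [ lambda ] = [ b ]

Solving the linear system:
  x*      = (0.3512, 1.3056, -0.7319)
  lambda* = (-2.429)
  f(x*)   = 4.4799

x* = (0.3512, 1.3056, -0.7319), lambda* = (-2.429)


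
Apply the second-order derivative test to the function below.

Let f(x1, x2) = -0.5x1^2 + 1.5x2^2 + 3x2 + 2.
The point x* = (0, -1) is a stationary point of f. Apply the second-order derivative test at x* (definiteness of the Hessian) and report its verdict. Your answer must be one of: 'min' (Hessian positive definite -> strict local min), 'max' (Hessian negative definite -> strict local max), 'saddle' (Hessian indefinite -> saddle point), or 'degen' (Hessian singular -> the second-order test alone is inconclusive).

Compute the Hessian H = grad^2 f:
  H = [[-1, 0], [0, 3]]
Verify stationarity: grad f(x*) = H x* + g = (0, 0).
Eigenvalues of H: -1, 3.
Eigenvalues have mixed signs, so H is indefinite -> x* is a saddle point.

saddle


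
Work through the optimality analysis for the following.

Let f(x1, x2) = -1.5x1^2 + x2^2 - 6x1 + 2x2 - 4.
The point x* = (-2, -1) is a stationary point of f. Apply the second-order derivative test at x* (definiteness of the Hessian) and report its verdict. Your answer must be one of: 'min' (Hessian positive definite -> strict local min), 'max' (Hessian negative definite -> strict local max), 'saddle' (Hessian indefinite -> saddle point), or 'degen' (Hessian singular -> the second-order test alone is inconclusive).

Compute the Hessian H = grad^2 f:
  H = [[-3, 0], [0, 2]]
Verify stationarity: grad f(x*) = H x* + g = (0, 0).
Eigenvalues of H: -3, 2.
Eigenvalues have mixed signs, so H is indefinite -> x* is a saddle point.

saddle


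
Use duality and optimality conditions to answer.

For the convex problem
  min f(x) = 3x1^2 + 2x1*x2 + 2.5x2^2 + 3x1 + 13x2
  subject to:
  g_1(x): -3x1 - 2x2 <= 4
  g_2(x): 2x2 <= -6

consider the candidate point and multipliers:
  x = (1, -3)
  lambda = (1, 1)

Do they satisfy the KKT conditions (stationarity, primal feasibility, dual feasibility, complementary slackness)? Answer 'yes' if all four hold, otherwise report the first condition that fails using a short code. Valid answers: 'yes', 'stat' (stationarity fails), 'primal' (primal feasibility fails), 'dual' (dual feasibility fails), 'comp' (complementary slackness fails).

Gradient of f: grad f(x) = Q x + c = (3, 0)
Constraint values g_i(x) = a_i^T x - b_i:
  g_1((1, -3)) = -1
  g_2((1, -3)) = 0
Stationarity residual: grad f(x) + sum_i lambda_i a_i = (0, 0)
  -> stationarity OK
Primal feasibility (all g_i <= 0): OK
Dual feasibility (all lambda_i >= 0): OK
Complementary slackness (lambda_i * g_i(x) = 0 for all i): FAILS

Verdict: the first failing condition is complementary_slackness -> comp.

comp


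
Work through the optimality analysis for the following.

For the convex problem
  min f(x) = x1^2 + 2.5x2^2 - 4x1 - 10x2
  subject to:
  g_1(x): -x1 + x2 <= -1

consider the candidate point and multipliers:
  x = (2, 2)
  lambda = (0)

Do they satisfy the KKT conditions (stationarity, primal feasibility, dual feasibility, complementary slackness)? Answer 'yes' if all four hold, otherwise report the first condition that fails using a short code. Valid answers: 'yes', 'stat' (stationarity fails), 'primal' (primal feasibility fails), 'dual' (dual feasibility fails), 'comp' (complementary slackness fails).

Gradient of f: grad f(x) = Q x + c = (0, 0)
Constraint values g_i(x) = a_i^T x - b_i:
  g_1((2, 2)) = 1
Stationarity residual: grad f(x) + sum_i lambda_i a_i = (0, 0)
  -> stationarity OK
Primal feasibility (all g_i <= 0): FAILS
Dual feasibility (all lambda_i >= 0): OK
Complementary slackness (lambda_i * g_i(x) = 0 for all i): OK

Verdict: the first failing condition is primal_feasibility -> primal.

primal


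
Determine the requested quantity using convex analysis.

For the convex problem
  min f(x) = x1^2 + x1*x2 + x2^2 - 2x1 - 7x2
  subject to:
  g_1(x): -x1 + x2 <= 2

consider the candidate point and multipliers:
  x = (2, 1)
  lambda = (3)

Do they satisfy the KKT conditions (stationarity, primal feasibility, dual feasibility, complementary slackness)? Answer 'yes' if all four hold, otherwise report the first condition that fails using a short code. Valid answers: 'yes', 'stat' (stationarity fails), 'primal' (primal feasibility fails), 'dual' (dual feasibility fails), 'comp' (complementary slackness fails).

Gradient of f: grad f(x) = Q x + c = (3, -3)
Constraint values g_i(x) = a_i^T x - b_i:
  g_1((2, 1)) = -3
Stationarity residual: grad f(x) + sum_i lambda_i a_i = (0, 0)
  -> stationarity OK
Primal feasibility (all g_i <= 0): OK
Dual feasibility (all lambda_i >= 0): OK
Complementary slackness (lambda_i * g_i(x) = 0 for all i): FAILS

Verdict: the first failing condition is complementary_slackness -> comp.

comp


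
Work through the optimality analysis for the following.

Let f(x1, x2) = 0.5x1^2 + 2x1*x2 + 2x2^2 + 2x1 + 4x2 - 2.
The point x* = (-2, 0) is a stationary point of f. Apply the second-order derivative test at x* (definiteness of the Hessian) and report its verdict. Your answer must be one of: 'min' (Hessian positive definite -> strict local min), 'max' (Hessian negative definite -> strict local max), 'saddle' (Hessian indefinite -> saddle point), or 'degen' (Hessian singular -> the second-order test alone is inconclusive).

Compute the Hessian H = grad^2 f:
  H = [[1, 2], [2, 4]]
Verify stationarity: grad f(x*) = H x* + g = (0, 0).
Eigenvalues of H: 0, 5.
H has a zero eigenvalue (singular; positive semidefinite but not definite), so H is neither positive definite, negative definite, nor indefinite. The second-order test alone is inconclusive -> degen.
(Indeed, f is constant along the null direction of H through x*, so x* is not a strict local extremum.)

degen


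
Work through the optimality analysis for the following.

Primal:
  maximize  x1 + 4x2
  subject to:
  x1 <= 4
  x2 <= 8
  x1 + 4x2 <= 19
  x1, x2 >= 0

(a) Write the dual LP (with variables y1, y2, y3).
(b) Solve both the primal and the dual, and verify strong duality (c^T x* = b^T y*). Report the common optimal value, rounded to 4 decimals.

The standard primal-dual pair for 'max c^T x s.t. A x <= b, x >= 0' is:
  Dual:  min b^T y  s.t.  A^T y >= c,  y >= 0.

So the dual LP is:
  minimize  4y1 + 8y2 + 19y3
  subject to:
    y1 + y3 >= 1
    y2 + 4y3 >= 4
    y1, y2, y3 >= 0

Solving the primal: x* = (0, 4.75).
  primal value c^T x* = 19.
Solving the dual: y* = (0, 0, 1).
  dual value b^T y* = 19.
Strong duality: c^T x* = b^T y*. Confirmed.

19


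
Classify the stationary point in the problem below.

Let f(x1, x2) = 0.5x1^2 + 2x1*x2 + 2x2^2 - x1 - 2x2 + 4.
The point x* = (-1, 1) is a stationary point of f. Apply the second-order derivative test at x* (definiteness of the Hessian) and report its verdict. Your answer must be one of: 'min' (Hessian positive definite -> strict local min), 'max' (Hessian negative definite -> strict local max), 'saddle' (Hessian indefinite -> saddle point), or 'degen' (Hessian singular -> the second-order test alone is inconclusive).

Compute the Hessian H = grad^2 f:
  H = [[1, 2], [2, 4]]
Verify stationarity: grad f(x*) = H x* + g = (0, 0).
Eigenvalues of H: 0, 5.
H has a zero eigenvalue (singular; positive semidefinite but not definite), so H is neither positive definite, negative definite, nor indefinite. The second-order test alone is inconclusive -> degen.
(Indeed, f is constant along the null direction of H through x*, so x* is not a strict local extremum.)

degen


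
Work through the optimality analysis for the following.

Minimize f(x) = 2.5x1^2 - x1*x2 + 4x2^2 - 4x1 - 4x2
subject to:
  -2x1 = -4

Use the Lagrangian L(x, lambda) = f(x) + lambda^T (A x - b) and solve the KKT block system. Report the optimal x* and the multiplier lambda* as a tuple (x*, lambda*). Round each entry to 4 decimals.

Form the Lagrangian:
  L(x, lambda) = (1/2) x^T Q x + c^T x + lambda^T (A x - b)
Stationarity (grad_x L = 0): Q x + c + A^T lambda = 0.
Primal feasibility: A x = b.

This gives the KKT block system:
  [ Q   A^T ] [ x     ]   [-c ]
  [ A    0  ] [ lambda ] = [ b ]

Solving the linear system:
  x*      = (2, 0.75)
  lambda* = (2.625)
  f(x*)   = -0.25

x* = (2, 0.75), lambda* = (2.625)


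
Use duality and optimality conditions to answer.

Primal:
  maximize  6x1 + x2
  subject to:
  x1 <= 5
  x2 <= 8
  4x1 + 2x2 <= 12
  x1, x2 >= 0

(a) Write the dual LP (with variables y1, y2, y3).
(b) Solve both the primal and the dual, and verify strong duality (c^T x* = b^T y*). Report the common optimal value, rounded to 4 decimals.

The standard primal-dual pair for 'max c^T x s.t. A x <= b, x >= 0' is:
  Dual:  min b^T y  s.t.  A^T y >= c,  y >= 0.

So the dual LP is:
  minimize  5y1 + 8y2 + 12y3
  subject to:
    y1 + 4y3 >= 6
    y2 + 2y3 >= 1
    y1, y2, y3 >= 0

Solving the primal: x* = (3, 0).
  primal value c^T x* = 18.
Solving the dual: y* = (0, 0, 1.5).
  dual value b^T y* = 18.
Strong duality: c^T x* = b^T y*. Confirmed.

18


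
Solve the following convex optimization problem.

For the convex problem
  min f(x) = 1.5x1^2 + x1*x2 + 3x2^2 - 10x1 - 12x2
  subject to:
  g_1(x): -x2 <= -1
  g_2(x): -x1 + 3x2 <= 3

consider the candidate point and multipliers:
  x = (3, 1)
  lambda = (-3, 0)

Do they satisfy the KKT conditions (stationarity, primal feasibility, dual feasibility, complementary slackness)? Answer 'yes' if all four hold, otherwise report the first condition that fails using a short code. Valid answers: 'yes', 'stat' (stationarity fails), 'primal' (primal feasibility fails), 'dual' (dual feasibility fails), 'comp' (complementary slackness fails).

Gradient of f: grad f(x) = Q x + c = (0, -3)
Constraint values g_i(x) = a_i^T x - b_i:
  g_1((3, 1)) = 0
  g_2((3, 1)) = -3
Stationarity residual: grad f(x) + sum_i lambda_i a_i = (0, 0)
  -> stationarity OK
Primal feasibility (all g_i <= 0): OK
Dual feasibility (all lambda_i >= 0): FAILS
Complementary slackness (lambda_i * g_i(x) = 0 for all i): OK

Verdict: the first failing condition is dual_feasibility -> dual.

dual


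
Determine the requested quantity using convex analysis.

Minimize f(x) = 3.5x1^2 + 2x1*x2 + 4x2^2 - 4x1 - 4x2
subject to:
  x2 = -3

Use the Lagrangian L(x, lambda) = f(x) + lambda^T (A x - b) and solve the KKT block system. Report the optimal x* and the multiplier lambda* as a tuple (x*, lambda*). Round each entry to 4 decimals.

Form the Lagrangian:
  L(x, lambda) = (1/2) x^T Q x + c^T x + lambda^T (A x - b)
Stationarity (grad_x L = 0): Q x + c + A^T lambda = 0.
Primal feasibility: A x = b.

This gives the KKT block system:
  [ Q   A^T ] [ x     ]   [-c ]
  [ A    0  ] [ lambda ] = [ b ]

Solving the linear system:
  x*      = (1.4286, -3)
  lambda* = (25.1429)
  f(x*)   = 40.8571

x* = (1.4286, -3), lambda* = (25.1429)


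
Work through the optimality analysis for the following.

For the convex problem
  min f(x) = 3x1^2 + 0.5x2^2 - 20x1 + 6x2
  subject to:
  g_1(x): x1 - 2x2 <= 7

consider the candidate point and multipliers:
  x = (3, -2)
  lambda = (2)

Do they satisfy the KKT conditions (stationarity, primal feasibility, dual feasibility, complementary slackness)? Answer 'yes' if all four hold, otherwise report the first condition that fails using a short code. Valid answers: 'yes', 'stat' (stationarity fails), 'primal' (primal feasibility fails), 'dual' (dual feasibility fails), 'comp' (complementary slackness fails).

Gradient of f: grad f(x) = Q x + c = (-2, 4)
Constraint values g_i(x) = a_i^T x - b_i:
  g_1((3, -2)) = 0
Stationarity residual: grad f(x) + sum_i lambda_i a_i = (0, 0)
  -> stationarity OK
Primal feasibility (all g_i <= 0): OK
Dual feasibility (all lambda_i >= 0): OK
Complementary slackness (lambda_i * g_i(x) = 0 for all i): OK

Verdict: yes, KKT holds.

yes


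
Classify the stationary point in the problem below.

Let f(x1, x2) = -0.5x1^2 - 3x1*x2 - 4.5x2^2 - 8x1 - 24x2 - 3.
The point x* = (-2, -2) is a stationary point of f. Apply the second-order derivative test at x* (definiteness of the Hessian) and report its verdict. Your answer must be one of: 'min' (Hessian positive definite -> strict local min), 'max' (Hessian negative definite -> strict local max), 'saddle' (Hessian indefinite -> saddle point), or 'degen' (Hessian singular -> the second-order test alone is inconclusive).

Compute the Hessian H = grad^2 f:
  H = [[-1, -3], [-3, -9]]
Verify stationarity: grad f(x*) = H x* + g = (0, 0).
Eigenvalues of H: -10, 0.
H has a zero eigenvalue (singular; negative semidefinite but not definite), so H is neither positive definite, negative definite, nor indefinite. The second-order test alone is inconclusive -> degen.
(Indeed, f is constant along the null direction of H through x*, so x* is not a strict local extremum.)

degen


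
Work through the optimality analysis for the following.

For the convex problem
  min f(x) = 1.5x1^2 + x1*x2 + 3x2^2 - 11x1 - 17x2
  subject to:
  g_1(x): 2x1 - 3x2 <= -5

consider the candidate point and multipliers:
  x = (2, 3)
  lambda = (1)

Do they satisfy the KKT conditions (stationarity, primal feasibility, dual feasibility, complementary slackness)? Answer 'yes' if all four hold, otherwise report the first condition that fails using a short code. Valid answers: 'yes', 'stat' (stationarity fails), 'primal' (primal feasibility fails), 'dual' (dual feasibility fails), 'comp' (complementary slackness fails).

Gradient of f: grad f(x) = Q x + c = (-2, 3)
Constraint values g_i(x) = a_i^T x - b_i:
  g_1((2, 3)) = 0
Stationarity residual: grad f(x) + sum_i lambda_i a_i = (0, 0)
  -> stationarity OK
Primal feasibility (all g_i <= 0): OK
Dual feasibility (all lambda_i >= 0): OK
Complementary slackness (lambda_i * g_i(x) = 0 for all i): OK

Verdict: yes, KKT holds.

yes


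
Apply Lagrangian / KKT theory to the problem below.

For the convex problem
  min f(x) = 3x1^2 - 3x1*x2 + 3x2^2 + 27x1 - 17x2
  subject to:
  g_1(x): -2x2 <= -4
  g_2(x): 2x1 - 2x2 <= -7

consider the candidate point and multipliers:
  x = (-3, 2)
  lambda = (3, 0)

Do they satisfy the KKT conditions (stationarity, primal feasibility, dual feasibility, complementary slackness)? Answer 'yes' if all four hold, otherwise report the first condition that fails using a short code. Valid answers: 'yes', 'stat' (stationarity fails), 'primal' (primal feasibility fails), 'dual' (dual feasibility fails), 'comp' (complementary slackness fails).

Gradient of f: grad f(x) = Q x + c = (3, 4)
Constraint values g_i(x) = a_i^T x - b_i:
  g_1((-3, 2)) = 0
  g_2((-3, 2)) = -3
Stationarity residual: grad f(x) + sum_i lambda_i a_i = (3, -2)
  -> stationarity FAILS
Primal feasibility (all g_i <= 0): OK
Dual feasibility (all lambda_i >= 0): OK
Complementary slackness (lambda_i * g_i(x) = 0 for all i): OK

Verdict: the first failing condition is stationarity -> stat.

stat


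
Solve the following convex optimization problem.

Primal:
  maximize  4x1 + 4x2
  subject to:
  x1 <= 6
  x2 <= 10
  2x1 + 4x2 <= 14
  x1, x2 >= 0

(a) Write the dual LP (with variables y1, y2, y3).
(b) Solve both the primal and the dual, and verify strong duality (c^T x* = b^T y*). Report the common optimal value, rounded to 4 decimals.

The standard primal-dual pair for 'max c^T x s.t. A x <= b, x >= 0' is:
  Dual:  min b^T y  s.t.  A^T y >= c,  y >= 0.

So the dual LP is:
  minimize  6y1 + 10y2 + 14y3
  subject to:
    y1 + 2y3 >= 4
    y2 + 4y3 >= 4
    y1, y2, y3 >= 0

Solving the primal: x* = (6, 0.5).
  primal value c^T x* = 26.
Solving the dual: y* = (2, 0, 1).
  dual value b^T y* = 26.
Strong duality: c^T x* = b^T y*. Confirmed.

26


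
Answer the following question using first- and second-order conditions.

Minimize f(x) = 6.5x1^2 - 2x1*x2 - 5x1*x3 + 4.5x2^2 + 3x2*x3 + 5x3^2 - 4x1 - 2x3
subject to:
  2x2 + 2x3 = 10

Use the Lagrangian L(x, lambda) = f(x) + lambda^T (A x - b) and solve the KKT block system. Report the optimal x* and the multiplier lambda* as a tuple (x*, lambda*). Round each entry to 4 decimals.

Form the Lagrangian:
  L(x, lambda) = (1/2) x^T Q x + c^T x + lambda^T (A x - b)
Stationarity (grad_x L = 0): Q x + c + A^T lambda = 0.
Primal feasibility: A x = b.

This gives the KKT block system:
  [ Q   A^T ] [ x     ]   [-c ]
  [ A    0  ] [ lambda ] = [ b ]

Solving the linear system:
  x*      = (1.7375, 2.1375, 2.8625)
  lambda* = (-12.175)
  f(x*)   = 54.5375

x* = (1.7375, 2.1375, 2.8625), lambda* = (-12.175)


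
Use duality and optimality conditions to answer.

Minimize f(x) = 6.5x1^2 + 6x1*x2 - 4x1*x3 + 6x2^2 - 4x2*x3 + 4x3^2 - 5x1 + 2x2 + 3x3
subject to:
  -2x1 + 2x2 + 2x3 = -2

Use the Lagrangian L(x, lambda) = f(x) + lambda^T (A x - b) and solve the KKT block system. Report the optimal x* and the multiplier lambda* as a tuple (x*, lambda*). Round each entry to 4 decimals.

Form the Lagrangian:
  L(x, lambda) = (1/2) x^T Q x + c^T x + lambda^T (A x - b)
Stationarity (grad_x L = 0): Q x + c + A^T lambda = 0.
Primal feasibility: A x = b.

This gives the KKT block system:
  [ Q   A^T ] [ x     ]   [-c ]
  [ A    0  ] [ lambda ] = [ b ]

Solving the linear system:
  x*      = (0.4056, -0.3639, -0.2306)
  lambda* = (-0.4944)
  f(x*)   = -2.2181

x* = (0.4056, -0.3639, -0.2306), lambda* = (-0.4944)


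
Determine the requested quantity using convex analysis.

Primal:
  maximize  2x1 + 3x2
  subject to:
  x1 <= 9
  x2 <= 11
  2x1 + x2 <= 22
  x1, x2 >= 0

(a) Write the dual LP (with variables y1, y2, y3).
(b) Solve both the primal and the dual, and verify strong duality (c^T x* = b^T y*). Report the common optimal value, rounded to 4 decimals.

The standard primal-dual pair for 'max c^T x s.t. A x <= b, x >= 0' is:
  Dual:  min b^T y  s.t.  A^T y >= c,  y >= 0.

So the dual LP is:
  minimize  9y1 + 11y2 + 22y3
  subject to:
    y1 + 2y3 >= 2
    y2 + y3 >= 3
    y1, y2, y3 >= 0

Solving the primal: x* = (5.5, 11).
  primal value c^T x* = 44.
Solving the dual: y* = (0, 2, 1).
  dual value b^T y* = 44.
Strong duality: c^T x* = b^T y*. Confirmed.

44
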